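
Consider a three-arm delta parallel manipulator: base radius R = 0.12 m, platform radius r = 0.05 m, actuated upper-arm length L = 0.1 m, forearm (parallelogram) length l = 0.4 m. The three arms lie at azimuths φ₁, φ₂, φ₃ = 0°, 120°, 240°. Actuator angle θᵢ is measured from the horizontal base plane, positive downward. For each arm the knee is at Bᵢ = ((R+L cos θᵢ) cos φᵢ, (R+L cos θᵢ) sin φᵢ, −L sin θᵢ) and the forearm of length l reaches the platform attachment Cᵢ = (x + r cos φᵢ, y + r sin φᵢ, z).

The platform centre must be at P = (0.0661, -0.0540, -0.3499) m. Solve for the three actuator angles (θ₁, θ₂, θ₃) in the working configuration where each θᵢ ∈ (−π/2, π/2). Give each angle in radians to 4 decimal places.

rotate P by −φ1: (0.0661, -0.0540, -0.3499)
  A=0.0039, B=-0.3499, C=(l²−L²−A²−y'²−z²)/(2L)=0.1232
  γ=atan2(-0.3499,0.0039)=-1.5597;  ψ=arccos(0.3521)=1.2110;  θ1=γ+ψ≈-0.3486
φ2=120.0° → target in arm frame (-0.0798, -0.0302)
  A=0.1498, B=-0.3499, C=(l²−L²−A²−y'²−z²)/(2L)=0.0211
  √(A²+B²)=0.3806;  θ2 = -1.1662+1.5155 ≈ 0.3492
rotate P by −φ3: (0.0137, 0.0842, -0.3499)
  e−x'=0.0563;  (l²−L²−(e−x')²−y'²−z²)/2L = 0.0865
  √(A²+B²)=0.3544;  θ3 = -1.4113+1.3242 ≈ -0.0871

θ₁ = -0.3486, θ₂ = 0.3492, θ₃ = -0.0871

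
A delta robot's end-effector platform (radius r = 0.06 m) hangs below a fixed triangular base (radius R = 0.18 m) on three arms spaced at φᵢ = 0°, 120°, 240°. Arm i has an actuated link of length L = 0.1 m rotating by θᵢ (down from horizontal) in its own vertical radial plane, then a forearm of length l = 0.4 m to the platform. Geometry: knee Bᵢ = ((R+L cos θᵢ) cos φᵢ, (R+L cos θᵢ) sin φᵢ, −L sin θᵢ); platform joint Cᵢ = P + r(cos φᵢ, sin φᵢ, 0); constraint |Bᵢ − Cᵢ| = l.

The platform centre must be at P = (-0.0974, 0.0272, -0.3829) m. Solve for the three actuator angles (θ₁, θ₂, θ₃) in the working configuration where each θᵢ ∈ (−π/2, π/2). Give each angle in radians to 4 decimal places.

arm 1 (φ=0.0°): x'=-0.0974, y'=0.0272
  A cos θ + B sin θ = C:  0.2174·cos θ + -0.3829·sin θ = -0.2231
  θ1 = atan2(B,A) + arccos(C/0.4403) = 1.0477
rotate P by −φ2: (0.0723, 0.0708, -0.3829)
  e−x'=0.0477;  (l²−L²−(e−x')²−y'²−z²)/2L = -0.0195
  √(A²+B²)=0.3859;  θ2 = -1.4467+1.6213 ≈ 0.1746
rotate P by −φ3: (0.0251, -0.0980, -0.3829)
  e−x'=0.0949;  (l²−L²−(e−x')²−y'²−z²)/2L = -0.0760
  θ3 = atan2(B,A) + arccos(C/0.3945) = 0.4368

θ₁ = 1.0477, θ₂ = 0.1746, θ₃ = 0.4368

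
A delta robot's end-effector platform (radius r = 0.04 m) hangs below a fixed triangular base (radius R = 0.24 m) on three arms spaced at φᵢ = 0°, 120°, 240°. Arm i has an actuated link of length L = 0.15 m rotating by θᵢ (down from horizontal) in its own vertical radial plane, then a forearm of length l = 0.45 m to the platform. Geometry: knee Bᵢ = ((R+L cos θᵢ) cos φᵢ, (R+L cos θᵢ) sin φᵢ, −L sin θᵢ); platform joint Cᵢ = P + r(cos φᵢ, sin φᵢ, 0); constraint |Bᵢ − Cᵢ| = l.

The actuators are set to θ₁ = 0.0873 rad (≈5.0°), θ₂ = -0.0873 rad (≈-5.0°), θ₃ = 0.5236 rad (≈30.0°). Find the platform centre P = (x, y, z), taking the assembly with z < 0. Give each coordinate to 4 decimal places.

φ1=0.0°: virtual centre (0.3494, 0.0000, -0.0131), radius l
centre 2 = (0.3494·cos120.0°, 0.3494·sin120.0°, 0.0131) = (-0.1747, 0.3026, 0.0131)
centre 3 = (0.3299·cos240.0°, 0.3299·sin240.0°, -0.0750) = (-0.1650, -0.2857, -0.0750)
|centre ₂|²−|centre ₁|² = 0.0000;  |centre ₃|²−|centre ₁|² = -0.0078
linear system: -1.0483x+0.6052y = 0.0000−0.0523z; -1.0288x+-0.5714y = -0.0078−-0.1238z
Cramer: x(z) = 0.0039-0.0369z;  y(z) = 0.0067-0.1503z
sphere 1 gives Az²+Bz+C=0 with A=1.0240, B=0.0496, C=-0.0829;  B²−4AC=0.3419;  roots -0.3098, 0.2613;  negative root z = -0.3098
x = 0.0153, y = 0.0533

(0.0153, 0.0533, -0.3098)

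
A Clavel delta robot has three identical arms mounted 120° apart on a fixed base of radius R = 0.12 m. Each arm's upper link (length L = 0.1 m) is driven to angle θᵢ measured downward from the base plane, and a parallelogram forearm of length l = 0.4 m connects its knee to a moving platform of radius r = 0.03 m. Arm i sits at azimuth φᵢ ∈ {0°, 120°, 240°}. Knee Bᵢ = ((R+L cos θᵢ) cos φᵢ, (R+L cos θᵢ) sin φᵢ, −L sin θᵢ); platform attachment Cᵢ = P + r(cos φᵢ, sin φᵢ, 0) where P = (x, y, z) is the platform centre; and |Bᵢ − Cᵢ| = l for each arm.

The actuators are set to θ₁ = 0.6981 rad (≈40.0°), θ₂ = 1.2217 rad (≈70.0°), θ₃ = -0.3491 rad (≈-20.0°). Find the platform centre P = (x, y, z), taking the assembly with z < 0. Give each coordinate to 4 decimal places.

φ1=0.0°: virtual centre (0.1666, 0.0000, -0.0643), radius l
centre 2 = (0.1242·cos120.0°, 0.1242·sin120.0°, -0.0940) = (-0.0621, 0.1076, -0.0940)
arm 3 at φ=240.0°: (R−r)+L cos θ3 = 0.1840;  centre 3 = (-0.0920, -0.1593, 0.0342)
subtract pairs → two planes through P
[-0.4574 0.2151 -0.0594]·P = -0.0076;  [-0.5172 -0.3186 0.1970]·P = 0.0031
det = 0.2570;  x = 0.0068+0.0912z,  y = -0.0209+0.4700z
quadratic in z: (1.2293)z²+(0.0797)z+(-0.1299)=0, √Δ=0.8032 → z ∈ {-0.3591, 0.2943}; z = -0.3591 (taking z<0)
x = -0.0259, y = -0.1897

(-0.0259, -0.1897, -0.3591)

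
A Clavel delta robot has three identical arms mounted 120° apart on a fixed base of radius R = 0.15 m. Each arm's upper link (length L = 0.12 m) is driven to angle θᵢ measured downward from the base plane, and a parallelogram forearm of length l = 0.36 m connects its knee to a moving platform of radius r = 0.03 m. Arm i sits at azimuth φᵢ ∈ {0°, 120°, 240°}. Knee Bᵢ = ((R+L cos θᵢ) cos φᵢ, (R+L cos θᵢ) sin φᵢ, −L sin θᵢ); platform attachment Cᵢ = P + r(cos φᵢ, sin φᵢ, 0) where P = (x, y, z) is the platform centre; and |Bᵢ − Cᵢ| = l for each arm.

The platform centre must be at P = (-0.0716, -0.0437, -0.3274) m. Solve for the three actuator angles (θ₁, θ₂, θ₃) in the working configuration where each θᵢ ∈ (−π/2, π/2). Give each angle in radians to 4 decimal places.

θ₁ = 0.8724, θ₂ = 0.5236, θ₃ = 0.0871

φ1=0.0° → target in arm frame (-0.0716, -0.0437)
  A cos θ + B sin θ = C:  0.1916·cos θ + -0.3274·sin θ = -0.1275
  θ1 = atan2(B,A) + arccos(C/0.3793) = 0.8724
φ2=120.0° → target in arm frame (-0.0020, 0.0839)
  A=0.1220, B=-0.3274, C=(l²−L²−A²−y'²−z²)/(2L)=-0.0580
  √(A²+B²)=0.3494;  θ2 = -1.2140+1.7375 ≈ 0.5236
φ3=240.0° → target in arm frame (0.0736, -0.0402)
  A cos θ + B sin θ = C:  0.0464·cos θ + -0.3274·sin θ = 0.0177
  √(A²+B²)=0.3307;  θ3 = -1.4301+1.5172 ≈ 0.0871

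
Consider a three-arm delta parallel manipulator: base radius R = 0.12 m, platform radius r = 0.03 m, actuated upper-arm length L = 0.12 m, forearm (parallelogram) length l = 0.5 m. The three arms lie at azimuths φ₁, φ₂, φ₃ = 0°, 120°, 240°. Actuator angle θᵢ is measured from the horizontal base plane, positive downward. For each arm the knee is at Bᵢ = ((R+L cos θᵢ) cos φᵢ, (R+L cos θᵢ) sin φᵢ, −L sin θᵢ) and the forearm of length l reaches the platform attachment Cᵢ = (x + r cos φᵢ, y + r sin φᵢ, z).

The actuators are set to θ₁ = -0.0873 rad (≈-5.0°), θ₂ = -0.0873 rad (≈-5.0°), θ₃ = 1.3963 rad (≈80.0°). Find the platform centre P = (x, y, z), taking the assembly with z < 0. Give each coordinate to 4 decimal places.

(0.1450, 0.2512, -0.4170)

centre 1 = (0.2095·cos0.0°, 0.2095·sin0.0°, 0.0105) = (0.2095, 0.0000, 0.0105)
φ2=120.0°: virtual centre (-0.1048, 0.1815, 0.0105), radius l
φ3=240.0°: virtual centre (-0.0554, -0.0960, -0.1182), radius l
|centre ₂|²−|centre ₁|² = 0.0000;  |centre ₃|²−|centre ₁|² = -0.0178
linear system: -0.6286x+0.3629y = 0.0000−0.0000z; -0.5299x+-0.1920y = -0.0178−-0.2573z
Cramer: x(z) = 0.0206-0.2983z;  y(z) = 0.0357-0.5167z
sphere 1 gives Az²+Bz+C=0 with A=1.3560, B=0.0549, C=-0.2129;  B²−4AC=1.1579;  roots -0.4170, 0.3765;  negative root z = -0.4170
x = 0.1450, y = 0.2512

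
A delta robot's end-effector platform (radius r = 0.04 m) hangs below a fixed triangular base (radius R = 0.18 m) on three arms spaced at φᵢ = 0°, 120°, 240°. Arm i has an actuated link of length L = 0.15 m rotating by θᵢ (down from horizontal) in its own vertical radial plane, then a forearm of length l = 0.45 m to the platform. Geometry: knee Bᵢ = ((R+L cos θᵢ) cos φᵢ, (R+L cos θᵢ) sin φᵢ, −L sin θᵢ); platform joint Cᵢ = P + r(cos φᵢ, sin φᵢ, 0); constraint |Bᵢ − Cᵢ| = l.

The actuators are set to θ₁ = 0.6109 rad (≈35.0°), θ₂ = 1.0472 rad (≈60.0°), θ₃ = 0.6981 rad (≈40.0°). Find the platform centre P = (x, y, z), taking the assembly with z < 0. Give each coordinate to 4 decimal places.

(0.0468, -0.0553, -0.4769)

S1 = (0.2629·cos0.0°, 0.2629·sin0.0°, -0.0860) = (0.2629, 0.0000, -0.0860)
S2 = (0.2150·cos120.0°, 0.2150·sin120.0°, -0.1299) = (-0.1075, 0.1862, -0.1299)
arm 3 at φ=240.0°: ρ3 = 0.2549;  S3 = (-0.1275, -0.2208, -0.0964)
|S₂|²−|S₁|² = -0.0134;  |S₃|²−|S₁|² = -0.0022
plane₁₂: -0.7407x+0.3724y+-0.0877z = -0.0134
det = 0.6178;  x = 0.0109+-0.0752z,  y = -0.0143+0.0860z
quadratic in z: (1.0130)z²+(0.2075)z+(-0.1314)=0, √Δ=0.7587 → z ∈ {-0.4769, 0.2720}; z = -0.4769 (taking z<0)
x = 0.0468, y = -0.0553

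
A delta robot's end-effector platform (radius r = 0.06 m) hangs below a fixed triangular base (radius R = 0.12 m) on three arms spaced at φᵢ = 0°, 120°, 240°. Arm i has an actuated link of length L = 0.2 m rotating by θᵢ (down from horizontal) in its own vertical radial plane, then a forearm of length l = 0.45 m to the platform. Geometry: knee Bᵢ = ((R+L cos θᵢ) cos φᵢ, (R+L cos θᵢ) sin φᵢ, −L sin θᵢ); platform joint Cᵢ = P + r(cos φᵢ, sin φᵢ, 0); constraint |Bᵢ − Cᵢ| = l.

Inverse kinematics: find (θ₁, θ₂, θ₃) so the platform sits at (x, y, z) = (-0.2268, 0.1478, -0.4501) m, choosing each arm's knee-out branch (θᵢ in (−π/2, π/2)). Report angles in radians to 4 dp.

θ₁ = 1.3088, θ₂ = 0.0874, θ₃ = 0.8726

φ1=0.0° → target in arm frame (-0.2268, 0.1478)
  e−x'=0.2868;  (l²−L²−(e−x')²−y'²−z²)/2L = -0.3605
  √(A²+B²)=0.5337;  θ1 = -1.0035+2.3123 ≈ 1.3088
arm 2 (φ=120.0°): x'=0.2414, y'=0.1225
  e−x'=-0.1814;  (l²−L²−(e−x')²−y'²−z²)/2L = -0.2200
  γ=atan2(-0.4501,-0.1814)=-1.9539;  ψ=arccos(-0.4534)=2.0413;  θ2=γ+ψ≈0.0874
rotate P by −φ3: (-0.0146, -0.2703, -0.4501)
  A cos θ + B sin θ = C:  0.0746·cos θ + -0.4501·sin θ = -0.2968
  θ3 = atan2(B,A) + arccos(C/0.4562) = 0.8726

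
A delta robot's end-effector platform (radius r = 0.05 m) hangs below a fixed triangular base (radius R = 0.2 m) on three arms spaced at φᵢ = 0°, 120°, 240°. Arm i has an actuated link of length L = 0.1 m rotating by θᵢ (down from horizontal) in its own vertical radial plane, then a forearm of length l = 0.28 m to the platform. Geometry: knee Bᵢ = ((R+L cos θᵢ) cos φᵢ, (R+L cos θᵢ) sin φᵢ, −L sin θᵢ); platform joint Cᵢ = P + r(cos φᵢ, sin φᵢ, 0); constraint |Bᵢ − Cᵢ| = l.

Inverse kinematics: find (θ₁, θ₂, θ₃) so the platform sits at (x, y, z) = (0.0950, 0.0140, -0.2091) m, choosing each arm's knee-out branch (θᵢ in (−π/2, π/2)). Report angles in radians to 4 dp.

rotate P by −φ1: (0.0950, 0.0140, -0.2091)
  A cos θ + B sin θ = C:  0.0550·cos θ + -0.2091·sin θ = 0.1073
  √(A²+B²)=0.2162;  θ1 = -1.3136+1.0516 ≈ -0.2620
rotate P by −φ2: (-0.0354, -0.0893, -0.2091)
  A=0.1854, B=-0.2091, C=(l²−L²−A²−y'²−z²)/(2L)=-0.0883
  θ2 = atan2(B,A) + arccos(C/0.2794) = 1.0468
φ3=240.0° → target in arm frame (-0.0596, 0.0753)
  A=0.2096, B=-0.2091, C=(l²−L²−A²−y'²−z²)/(2L)=-0.1247
  θ3 = atan2(B,A) + arccos(C/0.2961) = 1.2212

θ₁ = -0.2620, θ₂ = 1.0468, θ₃ = 1.2212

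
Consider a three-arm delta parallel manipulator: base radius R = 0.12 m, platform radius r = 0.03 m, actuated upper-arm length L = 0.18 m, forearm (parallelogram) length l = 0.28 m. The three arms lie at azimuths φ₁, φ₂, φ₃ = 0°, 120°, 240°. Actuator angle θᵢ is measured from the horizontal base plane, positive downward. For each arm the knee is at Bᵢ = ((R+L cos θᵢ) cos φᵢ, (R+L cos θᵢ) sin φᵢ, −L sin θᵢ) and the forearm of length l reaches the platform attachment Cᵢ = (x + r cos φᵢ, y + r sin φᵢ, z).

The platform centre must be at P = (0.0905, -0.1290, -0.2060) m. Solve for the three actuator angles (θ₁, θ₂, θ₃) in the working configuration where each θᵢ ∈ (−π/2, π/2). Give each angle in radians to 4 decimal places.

φ1=0.0° → target in arm frame (0.0905, -0.1290)
  e−x'=-0.0005;  (l²−L²−(e−x')²−y'²−z²)/2L = -0.0363
  γ=atan2(-0.2060,-0.0005)=-1.5732;  ψ=arccos(-0.1763)=1.7481;  θ1=γ+ψ≈0.1748
φ2=120.0° → target in arm frame (-0.1570, -0.0139)
  A cos θ + B sin θ = C:  0.2470·cos θ + -0.2060·sin θ = -0.1601
  √(A²+B²)=0.3216;  θ2 = -0.6952+2.0917 ≈ 1.3965
arm 3 (φ=240.0°): x'=0.0665, y'=0.1429
  A cos θ + B sin θ = C:  0.0235·cos θ + -0.2060·sin θ = -0.0483
  γ=atan2(-0.2060,0.0235)=-1.4571;  ψ=arccos(-0.2332)=1.8061;  θ3=γ+ψ≈0.3491

θ₁ = 0.1748, θ₂ = 1.3965, θ₃ = 0.3491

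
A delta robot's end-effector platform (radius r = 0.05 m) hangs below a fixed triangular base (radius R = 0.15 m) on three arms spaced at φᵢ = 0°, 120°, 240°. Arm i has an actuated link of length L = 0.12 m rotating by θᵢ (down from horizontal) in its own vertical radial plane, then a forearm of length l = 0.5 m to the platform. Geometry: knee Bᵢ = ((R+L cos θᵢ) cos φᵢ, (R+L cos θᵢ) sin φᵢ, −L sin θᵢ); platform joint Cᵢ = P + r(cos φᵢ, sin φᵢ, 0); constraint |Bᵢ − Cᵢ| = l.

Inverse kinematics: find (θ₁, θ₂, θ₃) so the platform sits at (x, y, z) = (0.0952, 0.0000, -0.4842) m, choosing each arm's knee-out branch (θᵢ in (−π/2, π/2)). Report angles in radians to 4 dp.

rotate P by −φ1: (0.0952, 0.0000, -0.4842)
  A=0.0048, B=-0.4842, C=(l²−L²−A²−y'²−z²)/(2L)=0.0047
  √(A²+B²)=0.4842;  θ1 = -1.5609+1.5611 ≈ 0.0002
rotate P by −φ2: (-0.0476, -0.0824, -0.4842)
  A cos θ + B sin θ = C:  0.1476·cos θ + -0.4842·sin θ = -0.1143
  √(A²+B²)=0.5062;  θ2 = -1.2749+1.7986 ≈ 0.5237
φ3=240.0° → target in arm frame (-0.0476, 0.0824)
  A=0.1476, B=-0.4842, C=(l²−L²−A²−y'²−z²)/(2L)=-0.1143
  √(A²+B²)=0.5062;  θ3 = -1.2749+1.7986 ≈ 0.5237

θ₁ = 0.0002, θ₂ = 0.5237, θ₃ = 0.5237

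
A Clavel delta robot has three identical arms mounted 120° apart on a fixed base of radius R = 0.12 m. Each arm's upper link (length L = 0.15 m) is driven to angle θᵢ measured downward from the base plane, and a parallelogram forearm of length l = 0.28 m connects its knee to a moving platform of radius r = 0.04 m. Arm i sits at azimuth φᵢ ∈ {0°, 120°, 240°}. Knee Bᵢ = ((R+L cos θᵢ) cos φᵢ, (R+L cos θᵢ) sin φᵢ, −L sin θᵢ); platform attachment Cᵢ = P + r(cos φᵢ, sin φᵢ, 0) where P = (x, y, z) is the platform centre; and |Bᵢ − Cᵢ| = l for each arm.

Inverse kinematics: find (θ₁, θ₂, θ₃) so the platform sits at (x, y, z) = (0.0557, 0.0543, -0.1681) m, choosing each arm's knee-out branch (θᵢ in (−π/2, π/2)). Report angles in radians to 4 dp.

arm 1 (φ=0.0°): x'=0.0557, y'=0.0543
  A cos θ + B sin θ = C:  0.0243·cos θ + -0.1681·sin θ = 0.0803
  θ1 = atan2(B,A) + arccos(C/0.1698) = -0.3492
rotate P by −φ2: (0.0192, -0.0754, -0.1681)
  A=0.0608, B=-0.1681, C=(l²−L²−A²−y'²−z²)/(2L)=0.0609
  γ=atan2(-0.1681,0.0608)=-1.2236;  ψ=arccos(0.3405)=1.2234;  θ2=γ+ψ≈-0.0002
rotate P by −φ3: (-0.0749, 0.0211, -0.1681)
  A cos θ + B sin θ = C:  0.1549·cos θ + -0.1681·sin θ = 0.0107
  √(A²+B²)=0.2286;  θ3 = -0.8263+1.5239 ≈ 0.6976

θ₁ = -0.3492, θ₂ = -0.0002, θ₃ = 0.6976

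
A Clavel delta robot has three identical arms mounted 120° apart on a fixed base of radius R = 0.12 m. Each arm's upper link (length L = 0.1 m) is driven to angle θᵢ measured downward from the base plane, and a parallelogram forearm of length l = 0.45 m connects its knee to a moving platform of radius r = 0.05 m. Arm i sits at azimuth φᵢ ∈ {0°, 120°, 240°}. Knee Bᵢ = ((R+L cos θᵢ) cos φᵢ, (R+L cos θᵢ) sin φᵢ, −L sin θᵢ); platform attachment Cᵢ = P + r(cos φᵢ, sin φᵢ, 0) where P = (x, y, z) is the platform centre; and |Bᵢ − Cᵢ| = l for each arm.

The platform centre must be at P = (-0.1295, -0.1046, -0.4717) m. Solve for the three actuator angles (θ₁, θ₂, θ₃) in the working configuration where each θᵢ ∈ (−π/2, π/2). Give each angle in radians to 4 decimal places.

θ₁ = 1.3081, θ₂ = 0.9591, θ₃ = 0.2614

φ1=0.0° → target in arm frame (-0.1295, -0.1046)
  e−x'=0.1995;  (l²−L²−(e−x')²−y'²−z²)/2L = -0.4037
  √(A²+B²)=0.5122;  θ1 = -1.1707+2.4788 ≈ 1.3081
arm 2 (φ=120.0°): x'=-0.0258, y'=0.1645
  e−x'=0.0958;  (l²−L²−(e−x')²−y'²−z²)/2L = -0.3311
  √(A²+B²)=0.4813;  θ2 = -1.3704+2.3295 ≈ 0.9591
φ3=240.0° → target in arm frame (0.1553, -0.0599)
  A cos θ + B sin θ = C:  -0.0853·cos θ + -0.4717·sin θ = -0.2043
  θ3 = atan2(B,A) + arccos(C/0.4794) = 0.2614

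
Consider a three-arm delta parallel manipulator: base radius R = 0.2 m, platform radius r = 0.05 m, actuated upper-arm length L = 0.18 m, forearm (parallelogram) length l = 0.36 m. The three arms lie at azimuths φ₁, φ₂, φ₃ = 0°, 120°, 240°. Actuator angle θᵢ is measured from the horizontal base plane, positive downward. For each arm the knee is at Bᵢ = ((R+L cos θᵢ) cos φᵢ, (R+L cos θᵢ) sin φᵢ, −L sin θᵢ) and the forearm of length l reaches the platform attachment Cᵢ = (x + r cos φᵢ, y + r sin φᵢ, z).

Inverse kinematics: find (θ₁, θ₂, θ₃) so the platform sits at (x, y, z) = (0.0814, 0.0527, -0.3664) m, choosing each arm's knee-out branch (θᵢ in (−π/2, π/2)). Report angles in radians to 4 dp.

θ₁ = 0.5233, θ₂ = 0.8726, θ₃ = 1.2218

rotate P by −φ1: (0.0814, 0.0527, -0.3664)
  A=0.0686, B=-0.3664, C=(l²−L²−A²−y'²−z²)/(2L)=-0.1237
  √(A²+B²)=0.3728;  θ1 = -1.3857+1.9091 ≈ 0.5233
φ2=120.0° → target in arm frame (0.0049, -0.0968)
  A=0.1451, B=-0.3664, C=(l²−L²−A²−y'²−z²)/(2L)=-0.1874
  √(A²+B²)=0.3941;  θ2 = -1.1938+2.0664 ≈ 0.8726
rotate P by −φ3: (-0.0863, 0.0441, -0.3664)
  A cos θ + B sin θ = C:  0.2363·cos θ + -0.3664·sin θ = -0.2635
  √(A²+B²)=0.4360;  θ3 = -0.9979+2.2197 ≈ 1.2218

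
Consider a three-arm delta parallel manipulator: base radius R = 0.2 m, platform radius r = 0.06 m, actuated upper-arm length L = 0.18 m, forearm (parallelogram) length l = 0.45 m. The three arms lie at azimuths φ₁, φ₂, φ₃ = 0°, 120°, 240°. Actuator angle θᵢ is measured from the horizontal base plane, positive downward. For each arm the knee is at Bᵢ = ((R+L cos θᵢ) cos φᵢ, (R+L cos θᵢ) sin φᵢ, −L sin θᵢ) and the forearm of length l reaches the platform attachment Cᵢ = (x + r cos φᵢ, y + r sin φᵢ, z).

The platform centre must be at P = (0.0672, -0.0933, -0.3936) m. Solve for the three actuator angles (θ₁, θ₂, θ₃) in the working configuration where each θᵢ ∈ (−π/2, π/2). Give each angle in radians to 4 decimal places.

rotate P by −φ1: (0.0672, -0.0933, -0.3936)
  A cos θ + B sin θ = C:  0.0728·cos θ + -0.3936·sin θ = 0.0033
  θ1 = atan2(B,A) + arccos(C/0.4003) = 0.1747
arm 2 (φ=120.0°): x'=-0.1144, y'=-0.0115
  A cos θ + B sin θ = C:  0.2544·cos θ + -0.3936·sin θ = -0.1380
  √(A²+B²)=0.4687;  θ2 = -0.9970+1.8696 ≈ 0.8726
rotate P by −φ3: (0.0472, 0.1048, -0.3936)
  A=0.0928, B=-0.3936, C=(l²−L²−A²−y'²−z²)/(2L)=-0.0123
  θ3 = atan2(B,A) + arccos(C/0.4044) = 0.2619

θ₁ = 0.1747, θ₂ = 0.8726, θ₃ = 0.2619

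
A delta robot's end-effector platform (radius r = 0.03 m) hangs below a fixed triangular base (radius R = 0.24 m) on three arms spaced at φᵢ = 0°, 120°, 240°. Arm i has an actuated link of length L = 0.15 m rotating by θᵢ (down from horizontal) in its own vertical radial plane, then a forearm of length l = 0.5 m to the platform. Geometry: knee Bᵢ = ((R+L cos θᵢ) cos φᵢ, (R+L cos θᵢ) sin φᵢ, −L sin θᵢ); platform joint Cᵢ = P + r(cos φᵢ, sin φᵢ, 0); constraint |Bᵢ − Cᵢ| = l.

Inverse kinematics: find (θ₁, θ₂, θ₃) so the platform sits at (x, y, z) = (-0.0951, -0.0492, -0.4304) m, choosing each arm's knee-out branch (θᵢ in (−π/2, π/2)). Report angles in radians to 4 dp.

rotate P by −φ1: (-0.0951, -0.0492, -0.4304)
  e−x'=0.3051;  (l²−L²−(e−x')²−y'²−z²)/2L = -0.1775
  θ1 = atan2(B,A) + arccos(C/0.5276) = 0.9598
rotate P by −φ2: (0.0049, 0.1070, -0.4304)
  A cos θ + B sin θ = C:  0.2051·cos θ + -0.4304·sin θ = -0.0374
  γ=atan2(-0.4304,0.2051)=-1.1262;  ψ=arccos(-0.0785)=1.6494;  θ2=γ+ψ≈0.5232
rotate P by −φ3: (0.0902, -0.0578, -0.4304)
  A=0.1198, B=-0.4304, C=(l²−L²−A²−y'²−z²)/(2L)=0.0819
  γ=atan2(-0.4304,0.1198)=-1.2992;  ψ=arccos(0.1832)=1.3865;  θ3=γ+ψ≈0.0873

θ₁ = 0.9598, θ₂ = 0.5232, θ₃ = 0.0873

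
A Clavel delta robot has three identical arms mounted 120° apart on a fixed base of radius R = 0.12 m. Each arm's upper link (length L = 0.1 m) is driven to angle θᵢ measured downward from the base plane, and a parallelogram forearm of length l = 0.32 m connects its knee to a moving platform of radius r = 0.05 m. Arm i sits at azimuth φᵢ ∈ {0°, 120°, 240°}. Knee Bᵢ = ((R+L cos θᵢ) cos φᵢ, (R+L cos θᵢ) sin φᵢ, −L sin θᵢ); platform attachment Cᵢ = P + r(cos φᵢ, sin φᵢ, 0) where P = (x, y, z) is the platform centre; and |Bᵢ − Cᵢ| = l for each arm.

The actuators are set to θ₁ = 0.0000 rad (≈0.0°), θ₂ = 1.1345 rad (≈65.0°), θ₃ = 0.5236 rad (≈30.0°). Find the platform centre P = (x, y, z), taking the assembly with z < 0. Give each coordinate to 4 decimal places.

(0.1069, -0.0766, -0.3042)

S1 = (0.1700·cos0.0°, 0.1700·sin0.0°, 0.0000) = (0.1700, 0.0000, 0.0000)
S2 = (0.1123·cos120.0°, 0.1123·sin120.0°, -0.0906) = (-0.0561, 0.0972, -0.0906)
arm 3 at φ=240.0°: e+L cos θ3 = 0.1566;  S3 = (-0.0783, -0.1356, -0.0500)
subtract pairs → two planes through P
linear system: -0.4523x+0.1944y = -0.0081−-0.1813z; -0.4966x+-0.2712y = -0.0019−-0.1000z
Cramer: x(z) = 0.0117-0.3130z;  y(z) = -0.0144+0.2043z
quadratic in z: (1.1397)z²+(0.0932)z+(-0.0771)=0, √Δ=0.6002 → z ∈ {-0.3042, 0.2224}; z = -0.3042 (taking z<0)
x = 0.1069, y = -0.0766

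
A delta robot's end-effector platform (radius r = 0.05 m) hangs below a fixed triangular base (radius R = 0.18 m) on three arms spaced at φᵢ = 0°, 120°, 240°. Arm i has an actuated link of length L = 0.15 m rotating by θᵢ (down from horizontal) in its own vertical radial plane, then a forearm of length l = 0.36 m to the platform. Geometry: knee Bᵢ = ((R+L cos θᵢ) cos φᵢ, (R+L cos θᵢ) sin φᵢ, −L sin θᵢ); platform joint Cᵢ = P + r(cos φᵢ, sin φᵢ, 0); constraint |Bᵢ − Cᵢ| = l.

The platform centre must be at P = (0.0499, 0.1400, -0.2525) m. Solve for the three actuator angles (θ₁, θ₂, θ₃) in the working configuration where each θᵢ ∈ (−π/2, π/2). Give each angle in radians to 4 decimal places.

arm 1 (φ=0.0°): x'=0.0499, y'=0.1400
  A cos θ + B sin θ = C:  0.0801·cos θ + -0.2525·sin θ = 0.0578
  γ=atan2(-0.2525,0.0801)=-1.2636;  ψ=arccos(0.2180)=1.3510;  θ1=γ+ψ≈0.0874
φ2=120.0° → target in arm frame (0.0963, -0.1132)
  A cos θ + B sin θ = C:  0.0337·cos θ + -0.2525·sin θ = 0.0980
  γ=atan2(-0.2525,0.0337)=-1.4381;  ψ=arccos(0.3846)=1.1760;  θ2=γ+ψ≈-0.2620
rotate P by −φ3: (-0.1462, -0.0268, -0.2525)
  A=0.2762, B=-0.2525, C=(l²−L²−A²−y'²−z²)/(2L)=-0.1122
  γ=atan2(-0.2525,0.2762)=-0.7406;  ψ=arccos(-0.2998)=1.8753;  θ3=γ+ψ≈1.1347

θ₁ = 0.0874, θ₂ = -0.2620, θ₃ = 1.1347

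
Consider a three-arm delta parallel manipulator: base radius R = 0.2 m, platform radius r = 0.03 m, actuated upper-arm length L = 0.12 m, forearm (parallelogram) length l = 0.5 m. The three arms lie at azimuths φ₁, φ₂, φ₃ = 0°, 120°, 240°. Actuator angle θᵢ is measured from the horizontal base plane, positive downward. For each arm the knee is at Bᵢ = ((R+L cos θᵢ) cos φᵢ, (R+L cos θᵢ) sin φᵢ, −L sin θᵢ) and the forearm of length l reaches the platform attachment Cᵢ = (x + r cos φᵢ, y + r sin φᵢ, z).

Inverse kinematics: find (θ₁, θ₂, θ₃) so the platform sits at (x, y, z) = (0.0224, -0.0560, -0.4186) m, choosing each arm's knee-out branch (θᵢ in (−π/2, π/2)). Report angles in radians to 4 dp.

arm 1 (φ=0.0°): x'=0.0224, y'=-0.0560
  A cos θ + B sin θ = C:  0.1476·cos θ + -0.4186·sin θ = 0.1477
  γ=atan2(-0.4186,0.1476)=-1.2318;  ψ=arccos(0.3328)=1.2315;  θ1=γ+ψ≈-0.0003
rotate P by −φ2: (-0.0597, 0.0086, -0.4186)
  e−x'=0.2297;  (l²−L²−(e−x')²−y'²−z²)/2L = 0.0314
  γ=atan2(-0.4186,0.2297)=-1.0689;  ψ=arccos(0.0658)=1.5050;  θ2=γ+ψ≈0.4360
φ3=240.0° → target in arm frame (0.0373, 0.0474)
  A cos θ + B sin θ = C:  0.1327·cos θ + -0.4186·sin θ = 0.1688
  θ3 = atan2(B,A) + arccos(C/0.4391) = -0.0876

θ₁ = -0.0003, θ₂ = 0.4360, θ₃ = -0.0876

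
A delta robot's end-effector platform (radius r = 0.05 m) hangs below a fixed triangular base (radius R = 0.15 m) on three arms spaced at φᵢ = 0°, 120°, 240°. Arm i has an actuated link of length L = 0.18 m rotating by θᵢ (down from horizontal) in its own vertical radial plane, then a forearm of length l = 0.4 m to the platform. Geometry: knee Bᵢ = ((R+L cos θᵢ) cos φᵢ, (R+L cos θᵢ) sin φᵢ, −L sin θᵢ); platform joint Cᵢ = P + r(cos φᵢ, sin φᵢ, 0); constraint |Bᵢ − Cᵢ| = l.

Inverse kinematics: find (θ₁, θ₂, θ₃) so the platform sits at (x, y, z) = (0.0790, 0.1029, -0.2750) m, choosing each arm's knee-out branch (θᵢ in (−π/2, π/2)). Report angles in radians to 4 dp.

arm 1 (φ=0.0°): x'=0.0790, y'=0.1029
  A cos θ + B sin θ = C:  0.0210·cos θ + -0.2750·sin θ = 0.1137
  √(A²+B²)=0.2758;  θ1 = -1.4946+1.1457 ≈ -0.3489
φ2=120.0° → target in arm frame (0.0496, -0.1199)
  A=0.0504, B=-0.2750, C=(l²−L²−A²−y'²−z²)/(2L)=0.0974
  θ2 = atan2(B,A) + arccos(C/0.2796) = -0.1747
φ3=240.0° → target in arm frame (-0.1286, 0.0170)
  A cos θ + B sin θ = C:  0.2286·cos θ + -0.2750·sin θ = -0.0016
  γ=atan2(-0.2750,0.2286)=-0.8772;  ψ=arccos(-0.0045)=1.5753;  θ3=γ+ψ≈0.6980

θ₁ = -0.3489, θ₂ = -0.1747, θ₃ = 0.6980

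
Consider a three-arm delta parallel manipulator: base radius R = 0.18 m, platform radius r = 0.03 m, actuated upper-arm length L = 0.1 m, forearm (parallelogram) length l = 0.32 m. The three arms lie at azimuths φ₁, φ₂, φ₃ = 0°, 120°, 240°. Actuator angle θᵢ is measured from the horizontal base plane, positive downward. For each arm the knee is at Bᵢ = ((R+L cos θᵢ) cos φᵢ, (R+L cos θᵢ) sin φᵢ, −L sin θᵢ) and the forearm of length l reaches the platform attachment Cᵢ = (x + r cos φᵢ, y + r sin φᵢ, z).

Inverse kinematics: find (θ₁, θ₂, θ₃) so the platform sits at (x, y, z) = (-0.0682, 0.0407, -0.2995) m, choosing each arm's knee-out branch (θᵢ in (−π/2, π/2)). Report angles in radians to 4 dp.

θ₁ = 1.3091, θ₂ = 0.3487, θ₃ = 0.8726

φ1=0.0° → target in arm frame (-0.0682, 0.0407)
  e−x'=0.2182;  (l²−L²−(e−x')²−y'²−z²)/2L = -0.2328
  γ=atan2(-0.2995,0.2182)=-0.9412;  ψ=arccos(-0.6284)=2.2502;  θ1=γ+ψ≈1.3091
φ2=120.0° → target in arm frame (0.0693, 0.0387)
  e−x'=0.0807;  (l²−L²−(e−x')²−y'²−z²)/2L = -0.0265
  γ=atan2(-0.2995,0.0807)=-1.3077;  ψ=arccos(-0.0855)=1.6564;  θ2=γ+ψ≈0.3487
φ3=240.0° → target in arm frame (-0.0011, -0.0794)
  e−x'=0.1511;  (l²−L²−(e−x')²−y'²−z²)/2L = -0.1323
  θ3 = atan2(B,A) + arccos(C/0.3355) = 0.8726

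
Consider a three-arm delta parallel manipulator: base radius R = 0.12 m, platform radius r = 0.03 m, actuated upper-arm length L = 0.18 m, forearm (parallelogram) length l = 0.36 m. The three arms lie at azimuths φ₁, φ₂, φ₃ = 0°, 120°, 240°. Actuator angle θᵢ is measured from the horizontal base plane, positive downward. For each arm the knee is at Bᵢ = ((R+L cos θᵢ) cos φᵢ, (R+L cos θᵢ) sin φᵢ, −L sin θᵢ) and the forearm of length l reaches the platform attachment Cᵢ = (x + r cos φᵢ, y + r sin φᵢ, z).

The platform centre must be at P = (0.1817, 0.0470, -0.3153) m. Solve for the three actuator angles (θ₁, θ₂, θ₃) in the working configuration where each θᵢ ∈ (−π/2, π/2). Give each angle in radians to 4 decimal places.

θ₁ = -0.1743, θ₂ = 0.8730, θ₃ = 1.1349

arm 1 (φ=0.0°): x'=0.1817, y'=0.0470
  A cos θ + B sin θ = C:  -0.0917·cos θ + -0.3153·sin θ = -0.0356
  θ1 = atan2(B,A) + arccos(C/0.3284) = -0.1743
arm 2 (φ=120.0°): x'=-0.0501, y'=-0.1809
  e−x'=0.1401;  (l²−L²−(e−x')²−y'²−z²)/2L = -0.1516
  θ2 = atan2(B,A) + arccos(C/0.3450) = 0.8730
arm 3 (φ=240.0°): x'=-0.1316, y'=0.1339
  A cos θ + B sin θ = C:  0.2216·cos θ + -0.3153·sin θ = -0.1923
  γ=atan2(-0.3153,0.2216)=-0.9583;  ψ=arccos(-0.4989)=2.0932;  θ3=γ+ψ≈1.1349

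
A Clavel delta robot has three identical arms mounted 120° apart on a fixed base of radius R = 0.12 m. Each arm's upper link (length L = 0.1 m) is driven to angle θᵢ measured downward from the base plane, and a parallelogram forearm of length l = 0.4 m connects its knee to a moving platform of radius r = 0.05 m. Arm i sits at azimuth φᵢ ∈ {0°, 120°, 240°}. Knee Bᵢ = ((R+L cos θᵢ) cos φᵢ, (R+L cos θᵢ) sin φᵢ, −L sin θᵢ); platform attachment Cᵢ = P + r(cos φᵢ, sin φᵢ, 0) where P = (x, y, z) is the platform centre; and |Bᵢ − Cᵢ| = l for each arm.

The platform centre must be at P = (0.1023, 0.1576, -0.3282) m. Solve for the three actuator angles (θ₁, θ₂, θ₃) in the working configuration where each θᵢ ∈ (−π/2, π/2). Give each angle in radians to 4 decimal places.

θ₁ = -0.3494, θ₂ = -0.2618, θ₃ = 0.9596

arm 1 (φ=0.0°): x'=0.1023, y'=0.1576
  A cos θ + B sin θ = C:  -0.0323·cos θ + -0.3282·sin θ = 0.0820
  √(A²+B²)=0.3298;  θ1 = -1.6689+1.3195 ≈ -0.3494
φ2=120.0° → target in arm frame (0.0853, -0.1674)
  A cos θ + B sin θ = C:  -0.0153·cos θ + -0.3282·sin θ = 0.0701
  √(A²+B²)=0.3286;  θ2 = -1.6175+1.3557 ≈ -0.2618
rotate P by −φ3: (-0.1876, 0.0098, -0.3282)
  A cos θ + B sin θ = C:  0.2576·cos θ + -0.3282·sin θ = -0.1209
  √(A²+B²)=0.4172;  θ3 = -0.9053+1.8649 ≈ 0.9596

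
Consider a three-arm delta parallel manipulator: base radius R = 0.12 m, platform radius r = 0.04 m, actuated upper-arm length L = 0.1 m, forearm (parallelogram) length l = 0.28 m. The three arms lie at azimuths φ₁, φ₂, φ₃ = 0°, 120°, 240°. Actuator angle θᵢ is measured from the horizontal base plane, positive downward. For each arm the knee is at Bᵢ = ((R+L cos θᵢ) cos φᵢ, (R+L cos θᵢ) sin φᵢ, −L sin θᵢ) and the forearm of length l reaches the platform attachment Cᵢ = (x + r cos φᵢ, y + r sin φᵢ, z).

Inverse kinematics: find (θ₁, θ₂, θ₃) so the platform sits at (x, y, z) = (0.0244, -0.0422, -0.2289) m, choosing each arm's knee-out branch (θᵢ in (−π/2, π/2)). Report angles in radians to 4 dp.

θ₁ = -0.0003, θ₂ = 0.5232, θ₃ = 0.0001

arm 1 (φ=0.0°): x'=0.0244, y'=-0.0422
  e−x'=0.0556;  (l²−L²−(e−x')²−y'²−z²)/2L = 0.0557
  γ=atan2(-0.2289,0.0556)=-1.3325;  ψ=arccos(0.2363)=1.3322;  θ1=γ+ψ≈-0.0003
φ2=120.0° → target in arm frame (-0.0487, 0.0000)
  A cos θ + B sin θ = C:  0.1287·cos θ + -0.2289·sin θ = -0.0029
  γ=atan2(-0.2289,0.1287)=-1.0584;  ψ=arccos(-0.0109)=1.5817;  θ2=γ+ψ≈0.5232
φ3=240.0° → target in arm frame (0.0243, 0.0422)
  A cos θ + B sin θ = C:  0.0557·cos θ + -0.2289·sin θ = 0.0556
  γ=atan2(-0.2289,0.0557)=-1.3323;  ψ=arccos(0.2361)=1.3324;  θ3=γ+ψ≈0.0001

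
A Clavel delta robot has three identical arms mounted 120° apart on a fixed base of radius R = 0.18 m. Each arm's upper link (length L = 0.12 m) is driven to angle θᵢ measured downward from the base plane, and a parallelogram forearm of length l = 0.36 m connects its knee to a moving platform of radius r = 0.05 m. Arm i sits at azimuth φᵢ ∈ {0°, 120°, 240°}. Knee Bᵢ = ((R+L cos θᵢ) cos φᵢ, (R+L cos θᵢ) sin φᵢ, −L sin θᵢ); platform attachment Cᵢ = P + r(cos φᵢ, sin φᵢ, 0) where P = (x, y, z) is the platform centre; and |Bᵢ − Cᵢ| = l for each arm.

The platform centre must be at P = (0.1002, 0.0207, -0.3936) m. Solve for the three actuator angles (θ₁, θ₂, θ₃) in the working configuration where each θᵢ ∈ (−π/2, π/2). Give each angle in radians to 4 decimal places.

θ₁ = 0.5236, θ₂ = 1.2217, θ₃ = 1.3963

arm 1 (φ=0.0°): x'=0.1002, y'=0.0207
  A cos θ + B sin θ = C:  0.0298·cos θ + -0.3936·sin θ = -0.1710
  γ=atan2(-0.3936,0.0298)=-1.4952;  ψ=arccos(-0.4332)=2.0188;  θ1=γ+ψ≈0.5236
arm 2 (φ=120.0°): x'=-0.0322, y'=-0.0971
  e−x'=0.1622;  (l²−L²−(e−x')²−y'²−z²)/2L = -0.3144
  γ=atan2(-0.3936,0.1622)=-1.1800;  ψ=arccos(-0.7385)=2.4017;  θ2=γ+ψ≈1.2217
φ3=240.0° → target in arm frame (-0.0680, 0.0764)
  A cos θ + B sin θ = C:  0.1980·cos θ + -0.3936·sin θ = -0.3532
  θ3 = atan2(B,A) + arccos(C/0.4406) = 1.3963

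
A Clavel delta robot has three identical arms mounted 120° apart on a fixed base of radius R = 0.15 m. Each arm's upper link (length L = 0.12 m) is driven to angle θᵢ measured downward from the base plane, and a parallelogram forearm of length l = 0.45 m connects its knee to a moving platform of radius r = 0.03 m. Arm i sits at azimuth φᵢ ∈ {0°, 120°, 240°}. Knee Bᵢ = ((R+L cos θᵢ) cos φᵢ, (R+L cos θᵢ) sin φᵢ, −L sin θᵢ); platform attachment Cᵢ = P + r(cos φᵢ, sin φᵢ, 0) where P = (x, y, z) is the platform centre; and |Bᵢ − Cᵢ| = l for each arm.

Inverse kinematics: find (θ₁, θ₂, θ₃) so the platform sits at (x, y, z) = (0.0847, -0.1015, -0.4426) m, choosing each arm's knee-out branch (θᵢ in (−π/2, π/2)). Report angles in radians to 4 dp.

θ₁ = 0.2621, θ₂ = 1.1349, θ₃ = 0.4367

arm 1 (φ=0.0°): x'=0.0847, y'=-0.1015
  A cos θ + B sin θ = C:  0.0353·cos θ + -0.4426·sin θ = -0.0806
  θ1 = atan2(B,A) + arccos(C/0.4440) = 0.2621
arm 2 (φ=120.0°): x'=-0.1303, y'=-0.0226
  e−x'=0.2503;  (l²−L²−(e−x')²−y'²−z²)/2L = -0.2955
  θ2 = atan2(B,A) + arccos(C/0.5084) = 1.1349
φ3=240.0° → target in arm frame (0.0456, 0.1241)
  A=0.0744, B=-0.4426, C=(l²−L²−A²−y'²−z²)/(2L)=-0.1197
  θ3 = atan2(B,A) + arccos(C/0.4488) = 0.4367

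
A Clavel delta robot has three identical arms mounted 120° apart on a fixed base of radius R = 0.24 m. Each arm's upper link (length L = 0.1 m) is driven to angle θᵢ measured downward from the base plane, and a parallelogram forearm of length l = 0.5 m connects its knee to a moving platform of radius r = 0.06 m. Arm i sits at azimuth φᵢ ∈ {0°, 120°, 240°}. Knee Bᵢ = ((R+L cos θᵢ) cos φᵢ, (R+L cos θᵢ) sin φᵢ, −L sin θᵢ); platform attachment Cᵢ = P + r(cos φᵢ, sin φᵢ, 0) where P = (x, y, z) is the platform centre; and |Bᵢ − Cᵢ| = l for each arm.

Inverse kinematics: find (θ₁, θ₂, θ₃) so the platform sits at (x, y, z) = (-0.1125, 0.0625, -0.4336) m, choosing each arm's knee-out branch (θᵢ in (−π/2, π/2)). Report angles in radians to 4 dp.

θ₁ = 0.9598, θ₂ = -0.3493, θ₃ = 0.3488

rotate P by −φ1: (-0.1125, 0.0625, -0.4336)
  e−x'=0.2925;  (l²−L²−(e−x')²−y'²−z²)/2L = -0.1874
  √(A²+B²)=0.5230;  θ1 = -0.9773+1.9371 ≈ 0.9598
φ2=120.0° → target in arm frame (0.1104, 0.0662)
  A cos θ + B sin θ = C:  0.0696·cos θ + -0.4336·sin θ = 0.2138
  θ2 = atan2(B,A) + arccos(C/0.4392) = -0.3493
φ3=240.0° → target in arm frame (0.0021, -0.1287)
  e−x'=0.1779;  (l²−L²−(e−x')²−y'²−z²)/2L = 0.0190
  γ=atan2(-0.4336,0.1779)=-1.1815;  ψ=arccos(0.0405)=1.5303;  θ3=γ+ψ≈0.3488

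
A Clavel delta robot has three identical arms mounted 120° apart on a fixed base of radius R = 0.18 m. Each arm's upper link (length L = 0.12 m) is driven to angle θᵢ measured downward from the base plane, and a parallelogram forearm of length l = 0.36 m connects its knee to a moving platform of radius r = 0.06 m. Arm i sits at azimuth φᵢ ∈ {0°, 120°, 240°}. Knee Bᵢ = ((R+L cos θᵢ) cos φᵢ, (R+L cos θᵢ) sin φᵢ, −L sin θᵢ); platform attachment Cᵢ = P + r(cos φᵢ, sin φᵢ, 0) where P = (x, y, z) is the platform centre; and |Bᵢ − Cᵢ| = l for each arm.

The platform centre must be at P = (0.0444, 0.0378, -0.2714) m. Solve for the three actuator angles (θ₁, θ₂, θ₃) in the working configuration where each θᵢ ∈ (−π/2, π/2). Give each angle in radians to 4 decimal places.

θ₁ = -0.2620, θ₂ = 0.0000, θ₃ = 0.4359

φ1=0.0° → target in arm frame (0.0444, 0.0378)
  A=0.0756, B=-0.2714, C=(l²−L²−A²−y'²−z²)/(2L)=0.1433
  √(A²+B²)=0.2817;  θ1 = -1.2991+1.0371 ≈ -0.2620
arm 2 (φ=120.0°): x'=0.0105, y'=-0.0574
  A=0.1095, B=-0.2714, C=(l²−L²−A²−y'²−z²)/(2L)=0.1095
  √(A²+B²)=0.2926;  θ2 = -1.1874+1.1874 ≈ 0.0000
φ3=240.0° → target in arm frame (-0.0549, 0.0196)
  A cos θ + B sin θ = C:  0.1749·cos θ + -0.2714·sin θ = 0.0440
  γ=atan2(-0.2714,0.1749)=-0.9982;  ψ=arccos(0.1362)=1.4341;  θ3=γ+ψ≈0.4359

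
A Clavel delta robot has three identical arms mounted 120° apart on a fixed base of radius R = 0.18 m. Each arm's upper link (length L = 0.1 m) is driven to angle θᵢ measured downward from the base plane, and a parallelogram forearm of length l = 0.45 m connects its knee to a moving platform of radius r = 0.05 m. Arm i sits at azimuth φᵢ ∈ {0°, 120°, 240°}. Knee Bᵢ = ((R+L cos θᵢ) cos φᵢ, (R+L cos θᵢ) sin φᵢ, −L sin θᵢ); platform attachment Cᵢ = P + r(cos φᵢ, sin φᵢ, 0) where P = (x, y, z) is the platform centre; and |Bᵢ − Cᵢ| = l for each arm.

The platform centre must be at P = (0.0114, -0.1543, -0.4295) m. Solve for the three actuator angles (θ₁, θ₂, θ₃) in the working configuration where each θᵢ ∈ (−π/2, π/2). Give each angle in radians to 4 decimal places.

φ1=0.0° → target in arm frame (0.0114, -0.1543)
  e−x'=0.1186;  (l²−L²−(e−x')²−y'²−z²)/2L = -0.1492
  √(A²+B²)=0.4456;  θ1 = -1.3014+1.9123 ≈ 0.6109
φ2=120.0° → target in arm frame (-0.1393, 0.0673)
  A=0.2693, B=-0.4295, C=(l²−L²−A²−y'²−z²)/(2L)=-0.3452
  √(A²+B²)=0.5070;  θ2 = -1.0107+2.3197 ≈ 1.3090
rotate P by −φ3: (0.1279, 0.0870, -0.4295)
  e−x'=0.0021;  (l²−L²−(e−x')²−y'²−z²)/2L = 0.0023
  √(A²+B²)=0.4295;  θ3 = -1.5660+1.5655 ≈ -0.0004

θ₁ = 0.6109, θ₂ = 1.3090, θ₃ = -0.0004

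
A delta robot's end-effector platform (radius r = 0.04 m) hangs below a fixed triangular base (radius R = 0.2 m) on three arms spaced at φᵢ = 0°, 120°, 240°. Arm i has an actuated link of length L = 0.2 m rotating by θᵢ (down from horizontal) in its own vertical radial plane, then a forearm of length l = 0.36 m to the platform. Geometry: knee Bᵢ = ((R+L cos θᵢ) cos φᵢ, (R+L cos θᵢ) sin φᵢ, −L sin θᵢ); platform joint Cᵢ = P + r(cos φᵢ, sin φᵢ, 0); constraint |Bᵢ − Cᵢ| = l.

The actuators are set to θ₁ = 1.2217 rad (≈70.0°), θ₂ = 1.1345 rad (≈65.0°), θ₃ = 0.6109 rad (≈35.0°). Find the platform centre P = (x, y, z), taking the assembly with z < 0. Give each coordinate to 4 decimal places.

φ1=0.0°: virtual centre (0.2284, 0.0000, -0.1879), radius l
φ2=120.0°: virtual centre (-0.1223, 0.2118, -0.1813), radius l
O3 = (0.3238·cos240.0°, 0.3238·sin240.0°, -0.1147) = (-0.1619, -0.2804, -0.1147)
subtract pairs → two planes through P
[-0.7013 0.4235 0.0133]·P = 0.0052;  [-0.7806 -0.5609 0.1464]·P = 0.0305
det = 0.7240;  x = -0.0219+0.0960z,  y = -0.0240+0.1275z
quadratic in z: (1.0255)z²+(0.3217)z+(-0.0311)=0, √Δ=0.4806 → z ∈ {-0.3912, 0.0775}; z = -0.3912 (taking z<0)
x = -0.0594, y = -0.0739

(-0.0594, -0.0739, -0.3912)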